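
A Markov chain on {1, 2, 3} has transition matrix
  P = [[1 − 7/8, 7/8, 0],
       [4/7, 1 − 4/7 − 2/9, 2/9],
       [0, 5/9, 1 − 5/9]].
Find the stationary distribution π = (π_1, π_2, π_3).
π = (160/503, 245/503, 98/503)

This is a birth-death chain on three states, which satisfies detailed balance: π_1 · P_{12} = π_2 · P_{21} and π_2 · P_{23} = π_3 · P_{32}.
From π_1 · 7/8 = π_2 · 4/7: π_2/π_1 = (7/8)/(4/7) = 49/32.
From π_2 · 2/9 = π_3 · 5/9: π_3/π_2 = (2/9)/(5/9) = 2/5.
Take π_1 proportional to 1; then unnormalized π = (1, 49/32, 49/80). Normalize by dividing by the sum 503/160:
  π = (160/503, 245/503, 98/503).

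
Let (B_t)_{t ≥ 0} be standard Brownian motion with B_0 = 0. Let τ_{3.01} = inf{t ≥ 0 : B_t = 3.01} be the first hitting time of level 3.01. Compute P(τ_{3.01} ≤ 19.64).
P(τ_{3.01} ≤ 19.64) = 2(1 − Φ(3.01/√19.64)) = 2(1 − Φ(0.6792)) ≈ 0.4970

By the reflection principle for standard BM, P(τ_b ≤ t) = 2 · P(B_t ≥ b). Since B_t ~ N(0, t), P(B_t ≥ 3.01) = 1 − Φ(3.01/√t) = 1 − Φ(3.01/√19.64) = 1 − Φ(0.6792) ≈ 0.24851. Doubling: P(τ_{3.01} ≤ 19.64) ≈ 2 · 0.24851 = 0.49702 ≈ 0.4970.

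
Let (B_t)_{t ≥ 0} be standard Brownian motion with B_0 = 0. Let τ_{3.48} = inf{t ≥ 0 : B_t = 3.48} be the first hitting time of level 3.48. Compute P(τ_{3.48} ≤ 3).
P(τ_{3.48} ≤ 3) = 2(1 − Φ(3.48/√3)) = 2(1 − Φ(2.0092)) ≈ 0.0445

By the reflection principle for standard BM, P(τ_b ≤ t) = 2 · P(B_t ≥ b). Since B_t ~ N(0, t), P(B_t ≥ 3.48) = 1 − Φ(3.48/√t) = 1 − Φ(3.48/√3) = 1 − Φ(2.0092) ≈ 0.02226. Doubling: P(τ_{3.48} ≤ 3) ≈ 2 · 0.02226 = 0.04452 ≈ 0.0445.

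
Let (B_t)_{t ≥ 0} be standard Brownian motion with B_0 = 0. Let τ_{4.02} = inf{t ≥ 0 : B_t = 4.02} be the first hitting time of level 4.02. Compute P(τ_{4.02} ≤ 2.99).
P(τ_{4.02} ≤ 2.99) = 2(1 − Φ(4.02/√2.99)) = 2(1 − Φ(2.3248)) ≈ 0.0201

By the reflection principle for standard BM, P(τ_b ≤ t) = 2 · P(B_t ≥ b). Since B_t ~ N(0, t), P(B_t ≥ 4.02) = 1 − Φ(4.02/√t) = 1 − Φ(4.02/√2.99) = 1 − Φ(2.3248) ≈ 0.01004. Doubling: P(τ_{4.02} ≤ 2.99) ≈ 2 · 0.01004 = 0.02008 ≈ 0.0201.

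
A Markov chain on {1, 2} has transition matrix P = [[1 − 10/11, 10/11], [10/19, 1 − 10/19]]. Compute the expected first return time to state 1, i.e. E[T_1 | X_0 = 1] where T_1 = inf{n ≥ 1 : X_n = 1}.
E[T_1 | X_0 = 1] = 1/π_1 = 30/11

For an irreducible recurrent Markov chain with stationary distribution π, E[T_i | X_0 = i] = 1/π_i (Kac's formula). Here π_1 = (10/19)/(10/11 + 10/19) = (10/19)/(300/209) = 11/30, so E[T_1 | X_0 = 1] = 1/π_1 = (10/11 + 10/19)/(10/19) = (300/209)/(10/19) = 30/11.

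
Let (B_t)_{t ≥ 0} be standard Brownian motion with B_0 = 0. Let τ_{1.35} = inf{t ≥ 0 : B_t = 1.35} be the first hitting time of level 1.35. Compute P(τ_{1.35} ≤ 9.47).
P(τ_{1.35} ≤ 9.47) = 2(1 − Φ(1.35/√9.47)) = 2(1 − Φ(0.4387)) ≈ 0.6609

By the reflection principle for standard BM, P(τ_b ≤ t) = 2 · P(B_t ≥ b). Since B_t ~ N(0, t), P(B_t ≥ 1.35) = 1 − Φ(1.35/√t) = 1 − Φ(1.35/√9.47) = 1 − Φ(0.4387) ≈ 0.33044. Doubling: P(τ_{1.35} ≤ 9.47) ≈ 2 · 0.33044 = 0.66088 ≈ 0.6609.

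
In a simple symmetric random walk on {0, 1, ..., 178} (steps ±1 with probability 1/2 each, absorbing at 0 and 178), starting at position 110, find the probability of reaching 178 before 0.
P(hit 178 before 0) = 110/178 = 55/89

Let u_k = P(hit 178 before 0 | start at k). Then u_0 = 0, u_178 = 1, and u_k = u_{k-1}/2 + u_{k+1}/2 for 1 ≤ k ≤ 177. This harmonic recurrence is solved by u_k = k/178, giving u_110 = 110/178 = 55/89.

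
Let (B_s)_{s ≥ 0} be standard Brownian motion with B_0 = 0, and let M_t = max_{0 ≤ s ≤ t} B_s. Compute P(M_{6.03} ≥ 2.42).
P(M_{6.03} ≥ 2.42) = 2·P(B_{6.03} ≥ 2.42) = 2(1 − Φ(2.42/√6.03)) ≈ 0.3244

By the reflection principle for Brownian motion, P(M_t ≥ a) = 2 · P(B_t ≥ a) for a ≥ 0. Since B_t ~ N(0, t), P(B_t ≥ 2.42) = 1 − Φ(2.42/√t) = 1 − Φ(2.42/√6.03) = 1 − Φ(0.9855). So
  P(M_{6.03} ≥ 2.42) = 2(1 − Φ(0.9855)) ≈ 0.3244.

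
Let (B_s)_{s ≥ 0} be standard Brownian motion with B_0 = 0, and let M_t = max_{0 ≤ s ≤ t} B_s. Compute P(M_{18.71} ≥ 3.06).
P(M_{18.71} ≥ 3.06) = 2·P(B_{18.71} ≥ 3.06) = 2(1 − Φ(3.06/√18.71)) ≈ 0.4793

By the reflection principle for Brownian motion, P(M_t ≥ a) = 2 · P(B_t ≥ a) for a ≥ 0. Since B_t ~ N(0, t), P(B_t ≥ 3.06) = 1 − Φ(3.06/√t) = 1 − Φ(3.06/√18.71) = 1 − Φ(0.7074). So
  P(M_{18.71} ≥ 3.06) = 2(1 − Φ(0.7074)) ≈ 0.4793.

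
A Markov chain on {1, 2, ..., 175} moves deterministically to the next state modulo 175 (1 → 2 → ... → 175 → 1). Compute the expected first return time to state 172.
E[T_172 | X_0 = 172] = 175

The chain cycles deterministically, so starting at state 172 it returns in exactly 175 steps. Equivalently, the stationary distribution is uniform π_j = 1/175 for every state j, so by Kac's formula E[T_172] = 1/π_172 = 175.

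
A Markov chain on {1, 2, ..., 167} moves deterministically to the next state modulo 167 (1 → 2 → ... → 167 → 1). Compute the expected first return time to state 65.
E[T_65 | X_0 = 65] = 167

The chain cycles deterministically, so starting at state 65 it returns in exactly 167 steps. Equivalently, the stationary distribution is uniform π_j = 1/167 for every state j, so by Kac's formula E[T_65] = 1/π_65 = 167.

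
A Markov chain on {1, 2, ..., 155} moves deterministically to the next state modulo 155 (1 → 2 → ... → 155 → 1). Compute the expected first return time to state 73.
E[T_73 | X_0 = 73] = 155

The chain cycles deterministically, so starting at state 73 it returns in exactly 155 steps. Equivalently, the stationary distribution is uniform π_j = 1/155 for every state j, so by Kac's formula E[T_73] = 1/π_73 = 155.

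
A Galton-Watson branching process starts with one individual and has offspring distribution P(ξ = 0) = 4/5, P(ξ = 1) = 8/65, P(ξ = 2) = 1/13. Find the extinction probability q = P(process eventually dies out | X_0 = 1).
q = 1

Mean offspring μ = 0·4/5 + 1·8/65 + 2·1/13 = 18/65 ≤ 1. For μ ≤ 1 with offspring not concentrated at 1, the Galton-Watson process goes extinct almost surely, so q = 1.
(Algebraic check: The pgf is f(s) = 4/5 + 8/65·s + 1/13·s². The extinction probability q is the smallest fixed point of f in [0, 1]. Setting s = f(s):
  1/13·s² + (8/65 − 1)·s + 4/5 = 0
  1/13·s² − (4/5 + 1/13)·s + 4/5 = 0
which factors as (s − 1)·(1/13·s − 4/5) = 0, giving roots s = 1 and s = (4/5)/(1/13) = 52/5. Since 52/5 ≥ 1, the smallest root in [0, 1] is s = 1.)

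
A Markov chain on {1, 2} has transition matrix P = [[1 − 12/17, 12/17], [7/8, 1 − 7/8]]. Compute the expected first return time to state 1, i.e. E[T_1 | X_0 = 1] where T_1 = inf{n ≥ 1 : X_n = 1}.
E[T_1 | X_0 = 1] = 1/π_1 = 215/119

For an irreducible recurrent Markov chain with stationary distribution π, E[T_i | X_0 = i] = 1/π_i (Kac's formula). Here π_1 = (7/8)/(12/17 + 7/8) = (7/8)/(215/136) = 119/215, so E[T_1 | X_0 = 1] = 1/π_1 = (12/17 + 7/8)/(7/8) = (215/136)/(7/8) = 215/119.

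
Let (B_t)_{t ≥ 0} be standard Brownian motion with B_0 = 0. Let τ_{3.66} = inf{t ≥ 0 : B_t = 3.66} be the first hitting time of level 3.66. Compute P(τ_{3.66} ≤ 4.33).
P(τ_{3.66} ≤ 4.33) = 2(1 − Φ(3.66/√4.33)) = 2(1 − Φ(1.7589)) ≈ 0.0786

By the reflection principle for standard BM, P(τ_b ≤ t) = 2 · P(B_t ≥ b). Since B_t ~ N(0, t), P(B_t ≥ 3.66) = 1 − Φ(3.66/√t) = 1 − Φ(3.66/√4.33) = 1 − Φ(1.7589) ≈ 0.03930. Doubling: P(τ_{3.66} ≤ 4.33) ≈ 2 · 0.03930 = 0.07860 ≈ 0.0786.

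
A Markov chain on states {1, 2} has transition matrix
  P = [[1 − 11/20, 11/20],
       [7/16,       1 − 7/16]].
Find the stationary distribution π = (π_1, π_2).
π_1 = 35/79, π_2 = 44/79

Solve πP = π with π_1 + π_2 = 1. From πP = π: π_1 · (1 − 11/20) + π_2 · 7/16 = π_1 ⇒ π_2 · 7/16 = π_1 · 11/20 ⇒ π_2/π_1 = (11/20)/(7/16) = 44/35. Together with π_1 + π_2 = 1:
  π_1 = (7/16)/(11/20 + 7/16) = (7/16)/(79/80) = 35/79,
  π_2 = (11/20)/(11/20 + 7/16) = (11/20)/(79/80) = 44/79.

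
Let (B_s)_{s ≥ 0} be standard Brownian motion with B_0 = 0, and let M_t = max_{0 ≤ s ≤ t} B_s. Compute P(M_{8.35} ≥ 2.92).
P(M_{8.35} ≥ 2.92) = 2·P(B_{8.35} ≥ 2.92) = 2(1 − Φ(2.92/√8.35)) ≈ 0.3123

By the reflection principle for Brownian motion, P(M_t ≥ a) = 2 · P(B_t ≥ a) for a ≥ 0. Since B_t ~ N(0, t), P(B_t ≥ 2.92) = 1 − Φ(2.92/√t) = 1 − Φ(2.92/√8.35) = 1 − Φ(1.0105). So
  P(M_{8.35} ≥ 2.92) = 2(1 − Φ(1.0105)) ≈ 0.3123.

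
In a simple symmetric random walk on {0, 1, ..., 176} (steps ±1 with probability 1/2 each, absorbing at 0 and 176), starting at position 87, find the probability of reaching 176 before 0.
P(hit 176 before 0) = 87/176

Let u_k = P(hit 176 before 0 | start at k). Then u_0 = 0, u_176 = 1, and u_k = u_{k-1}/2 + u_{k+1}/2 for 1 ≤ k ≤ 175. This harmonic recurrence is solved by u_k = k/176, giving u_87 = 87/176.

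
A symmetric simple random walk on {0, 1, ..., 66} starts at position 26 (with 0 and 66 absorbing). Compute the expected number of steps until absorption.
E[τ | X_0 = 26] = 1040

Let v_k = E[τ | X_0 = k]. Boundary: v_0 = v_66 = 0. Recurrence: v_k = 1 + (v_{k-1} + v_{k+1})/2 for 1 ≤ k ≤ 65. The particular solution to v_k − (v_{k-1} + v_{k+1})/2 = 1 is v_k = −k^2. Adding homogeneous solution A + B k and matching boundaries gives v_k = k (66 − k). Substituting k = 26: v_26 = 26 · 40 = 1040.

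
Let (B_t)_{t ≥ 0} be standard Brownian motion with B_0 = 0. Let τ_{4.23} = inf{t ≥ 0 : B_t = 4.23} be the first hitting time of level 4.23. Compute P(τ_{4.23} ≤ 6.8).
P(τ_{4.23} ≤ 6.8) = 2(1 − Φ(4.23/√6.8)) = 2(1 − Φ(1.6221)) ≈ 0.1048

By the reflection principle for standard BM, P(τ_b ≤ t) = 2 · P(B_t ≥ b). Since B_t ~ N(0, t), P(B_t ≥ 4.23) = 1 − Φ(4.23/√t) = 1 − Φ(4.23/√6.8) = 1 − Φ(1.6221) ≈ 0.05239. Doubling: P(τ_{4.23} ≤ 6.8) ≈ 2 · 0.05239 = 0.10478 ≈ 0.1048.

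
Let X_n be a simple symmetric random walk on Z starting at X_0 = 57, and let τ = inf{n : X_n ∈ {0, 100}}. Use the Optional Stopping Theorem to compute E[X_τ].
E[X_τ] = 57

X_n is a martingale and τ is a bounded-mean stopping time (indeed τ is finite a.s. with bounded expectation since the walk is in a bounded region). By the OST, E[X_τ] = E[X_0] = 57. Equivalently: E[X_τ] = 100 · P(hit 100 first) + 0 · P(hit 0 first) = 100 · (57/100) = 57.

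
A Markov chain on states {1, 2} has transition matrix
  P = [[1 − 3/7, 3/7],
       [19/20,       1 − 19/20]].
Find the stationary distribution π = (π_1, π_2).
π_1 = 133/193, π_2 = 60/193

Solve πP = π with π_1 + π_2 = 1. From πP = π: π_1 · (1 − 3/7) + π_2 · 19/20 = π_1 ⇒ π_2 · 19/20 = π_1 · 3/7 ⇒ π_2/π_1 = (3/7)/(19/20) = 60/133. Together with π_1 + π_2 = 1:
  π_1 = (19/20)/(3/7 + 19/20) = (19/20)/(193/140) = 133/193,
  π_2 = (3/7)/(3/7 + 19/20) = (3/7)/(193/140) = 60/193.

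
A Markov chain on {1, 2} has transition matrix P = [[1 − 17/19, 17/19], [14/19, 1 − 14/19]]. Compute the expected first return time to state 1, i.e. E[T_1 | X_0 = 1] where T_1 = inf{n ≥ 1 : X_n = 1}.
E[T_1 | X_0 = 1] = 1/π_1 = 31/14

For an irreducible recurrent Markov chain with stationary distribution π, E[T_i | X_0 = i] = 1/π_i (Kac's formula). Here π_1 = (14/19)/(17/19 + 14/19) = (14/19)/(31/19) = 14/31, so E[T_1 | X_0 = 1] = 1/π_1 = (17/19 + 14/19)/(14/19) = (31/19)/(14/19) = 31/14.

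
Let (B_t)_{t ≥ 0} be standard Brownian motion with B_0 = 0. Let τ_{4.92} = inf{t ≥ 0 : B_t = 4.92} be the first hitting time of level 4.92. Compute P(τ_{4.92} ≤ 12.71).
P(τ_{4.92} ≤ 12.71) = 2(1 − Φ(4.92/√12.71)) = 2(1 − Φ(1.3800)) ≈ 0.1676

By the reflection principle for standard BM, P(τ_b ≤ t) = 2 · P(B_t ≥ b). Since B_t ~ N(0, t), P(B_t ≥ 4.92) = 1 − Φ(4.92/√t) = 1 − Φ(4.92/√12.71) = 1 − Φ(1.3800) ≈ 0.08379. Doubling: P(τ_{4.92} ≤ 12.71) ≈ 2 · 0.08379 = 0.16758 ≈ 0.1676.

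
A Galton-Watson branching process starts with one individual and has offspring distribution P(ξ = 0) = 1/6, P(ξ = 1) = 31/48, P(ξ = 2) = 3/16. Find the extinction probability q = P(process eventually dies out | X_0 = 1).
q = 8/9

The pgf is f(s) = 1/6 + 31/48·s + 3/16·s². The extinction probability q is the smallest fixed point of f in [0, 1]. Setting s = f(s):
  3/16·s² + (31/48 − 1)·s + 1/6 = 0
  3/16·s² − (1/6 + 3/16)·s + 1/6 = 0
which factors as (s − 1)·(3/16·s − 1/6) = 0, giving roots s = 1 and s = (1/6)/(3/16) = 8/9.
Mean offspring μ = 31/48 + 2·3/16 = 49/48 > 1 (supercritical), so q < 1. The extinction probability is the smaller root: q = (1/6)/(3/16) = 8/9.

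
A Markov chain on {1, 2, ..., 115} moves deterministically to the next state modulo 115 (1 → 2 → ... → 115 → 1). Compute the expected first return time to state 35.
E[T_35 | X_0 = 35] = 115

The chain cycles deterministically, so starting at state 35 it returns in exactly 115 steps. Equivalently, the stationary distribution is uniform π_j = 1/115 for every state j, so by Kac's formula E[T_35] = 1/π_35 = 115.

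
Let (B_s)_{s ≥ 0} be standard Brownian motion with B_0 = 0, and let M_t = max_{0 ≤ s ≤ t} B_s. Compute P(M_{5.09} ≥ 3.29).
P(M_{5.09} ≥ 3.29) = 2·P(B_{5.09} ≥ 3.29) = 2(1 − Φ(3.29/√5.09)) ≈ 0.1448

By the reflection principle for Brownian motion, P(M_t ≥ a) = 2 · P(B_t ≥ a) for a ≥ 0. Since B_t ~ N(0, t), P(B_t ≥ 3.29) = 1 − Φ(3.29/√t) = 1 − Φ(3.29/√5.09) = 1 − Φ(1.4583). So
  P(M_{5.09} ≥ 3.29) = 2(1 − Φ(1.4583)) ≈ 0.1448.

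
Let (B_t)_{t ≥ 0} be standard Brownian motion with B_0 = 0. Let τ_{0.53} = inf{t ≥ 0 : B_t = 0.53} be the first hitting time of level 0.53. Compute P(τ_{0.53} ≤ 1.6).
P(τ_{0.53} ≤ 1.6) = 2(1 − Φ(0.53/√1.6)) = 2(1 − Φ(0.4190)) ≈ 0.6752

By the reflection principle for standard BM, P(τ_b ≤ t) = 2 · P(B_t ≥ b). Since B_t ~ N(0, t), P(B_t ≥ 0.53) = 1 − Φ(0.53/√t) = 1 − Φ(0.53/√1.6) = 1 − Φ(0.4190) ≈ 0.33761. Doubling: P(τ_{0.53} ≤ 1.6) ≈ 2 · 0.33761 = 0.67522 ≈ 0.6752.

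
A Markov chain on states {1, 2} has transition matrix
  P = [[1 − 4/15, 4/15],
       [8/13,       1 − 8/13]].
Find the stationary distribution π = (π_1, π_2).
π_1 = 30/43, π_2 = 13/43

Solve πP = π with π_1 + π_2 = 1. From πP = π: π_1 · (1 − 4/15) + π_2 · 8/13 = π_1 ⇒ π_2 · 8/13 = π_1 · 4/15 ⇒ π_2/π_1 = (4/15)/(8/13) = 13/30. Together with π_1 + π_2 = 1:
  π_1 = (8/13)/(4/15 + 8/13) = (8/13)/(172/195) = 30/43,
  π_2 = (4/15)/(4/15 + 8/13) = (4/15)/(172/195) = 13/43.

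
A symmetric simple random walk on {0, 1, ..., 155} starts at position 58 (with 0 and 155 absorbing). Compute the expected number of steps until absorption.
E[τ | X_0 = 58] = 5626

Let v_k = E[τ | X_0 = k]. Boundary: v_0 = v_155 = 0. Recurrence: v_k = 1 + (v_{k-1} + v_{k+1})/2 for 1 ≤ k ≤ 154. The particular solution to v_k − (v_{k-1} + v_{k+1})/2 = 1 is v_k = −k^2. Adding homogeneous solution A + B k and matching boundaries gives v_k = k (155 − k). Substituting k = 58: v_58 = 58 · 97 = 5626.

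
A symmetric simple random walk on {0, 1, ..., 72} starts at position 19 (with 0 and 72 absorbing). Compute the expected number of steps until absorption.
E[τ | X_0 = 19] = 1007

Let v_k = E[τ | X_0 = k]. Boundary: v_0 = v_72 = 0. Recurrence: v_k = 1 + (v_{k-1} + v_{k+1})/2 for 1 ≤ k ≤ 71. The particular solution to v_k − (v_{k-1} + v_{k+1})/2 = 1 is v_k = −k^2. Adding homogeneous solution A + B k and matching boundaries gives v_k = k (72 − k). Substituting k = 19: v_19 = 19 · 53 = 1007.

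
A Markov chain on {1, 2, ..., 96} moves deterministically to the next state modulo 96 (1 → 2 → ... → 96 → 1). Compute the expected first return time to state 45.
E[T_45 | X_0 = 45] = 96

The chain cycles deterministically, so starting at state 45 it returns in exactly 96 steps. Equivalently, the stationary distribution is uniform π_j = 1/96 for every state j, so by Kac's formula E[T_45] = 1/π_45 = 96.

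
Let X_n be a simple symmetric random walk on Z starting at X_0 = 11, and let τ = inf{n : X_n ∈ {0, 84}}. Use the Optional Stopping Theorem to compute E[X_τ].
E[X_τ] = 11

X_n is a martingale and τ is a bounded-mean stopping time (indeed τ is finite a.s. with bounded expectation since the walk is in a bounded region). By the OST, E[X_τ] = E[X_0] = 11. Equivalently: E[X_τ] = 84 · P(hit 84 first) + 0 · P(hit 0 first) = 84 · (11/84) = 11.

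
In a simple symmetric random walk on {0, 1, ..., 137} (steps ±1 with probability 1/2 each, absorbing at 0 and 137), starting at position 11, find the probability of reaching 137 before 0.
P(hit 137 before 0) = 11/137

Let u_k = P(hit 137 before 0 | start at k). Then u_0 = 0, u_137 = 1, and u_k = u_{k-1}/2 + u_{k+1}/2 for 1 ≤ k ≤ 136. This harmonic recurrence is solved by u_k = k/137, giving u_11 = 11/137.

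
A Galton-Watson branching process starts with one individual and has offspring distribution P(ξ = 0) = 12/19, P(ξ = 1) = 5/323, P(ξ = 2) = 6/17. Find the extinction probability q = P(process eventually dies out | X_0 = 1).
q = 1

Mean offspring μ = 0·12/19 + 1·5/323 + 2·6/17 = 233/323 ≤ 1. For μ ≤ 1 with offspring not concentrated at 1, the Galton-Watson process goes extinct almost surely, so q = 1.
(Algebraic check: The pgf is f(s) = 12/19 + 5/323·s + 6/17·s². The extinction probability q is the smallest fixed point of f in [0, 1]. Setting s = f(s):
  6/17·s² + (5/323 − 1)·s + 12/19 = 0
  6/17·s² − (12/19 + 6/17)·s + 12/19 = 0
which factors as (s − 1)·(6/17·s − 12/19) = 0, giving roots s = 1 and s = (12/19)/(6/17) = 34/19. Since 34/19 ≥ 1, the smallest root in [0, 1] is s = 1.)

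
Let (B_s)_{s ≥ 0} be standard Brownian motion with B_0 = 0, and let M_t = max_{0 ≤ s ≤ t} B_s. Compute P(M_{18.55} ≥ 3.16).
P(M_{18.55} ≥ 3.16) = 2·P(B_{18.55} ≥ 3.16) = 2(1 − Φ(3.16/√18.55)) ≈ 0.4631

By the reflection principle for Brownian motion, P(M_t ≥ a) = 2 · P(B_t ≥ a) for a ≥ 0. Since B_t ~ N(0, t), P(B_t ≥ 3.16) = 1 − Φ(3.16/√t) = 1 − Φ(3.16/√18.55) = 1 − Φ(0.7337). So
  P(M_{18.55} ≥ 3.16) = 2(1 − Φ(0.7337)) ≈ 0.4631.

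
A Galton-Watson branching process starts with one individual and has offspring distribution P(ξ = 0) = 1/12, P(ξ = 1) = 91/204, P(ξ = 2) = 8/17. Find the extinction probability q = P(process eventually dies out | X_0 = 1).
q = 17/96

The pgf is f(s) = 1/12 + 91/204·s + 8/17·s². The extinction probability q is the smallest fixed point of f in [0, 1]. Setting s = f(s):
  8/17·s² + (91/204 − 1)·s + 1/12 = 0
  8/17·s² − (1/12 + 8/17)·s + 1/12 = 0
which factors as (s − 1)·(8/17·s − 1/12) = 0, giving roots s = 1 and s = (1/12)/(8/17) = 17/96.
Mean offspring μ = 91/204 + 2·8/17 = 283/204 > 1 (supercritical), so q < 1. The extinction probability is the smaller root: q = (1/12)/(8/17) = 17/96.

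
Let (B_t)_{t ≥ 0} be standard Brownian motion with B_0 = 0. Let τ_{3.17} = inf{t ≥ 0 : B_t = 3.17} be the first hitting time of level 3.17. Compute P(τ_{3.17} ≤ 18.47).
P(τ_{3.17} ≤ 18.47) = 2(1 − Φ(3.17/√18.47)) = 2(1 − Φ(0.7376)) ≈ 0.4608

By the reflection principle for standard BM, P(τ_b ≤ t) = 2 · P(B_t ≥ b). Since B_t ~ N(0, t), P(B_t ≥ 3.17) = 1 − Φ(3.17/√t) = 1 − Φ(3.17/√18.47) = 1 − Φ(0.7376) ≈ 0.23038. Doubling: P(τ_{3.17} ≤ 18.47) ≈ 2 · 0.23038 = 0.46076 ≈ 0.4608.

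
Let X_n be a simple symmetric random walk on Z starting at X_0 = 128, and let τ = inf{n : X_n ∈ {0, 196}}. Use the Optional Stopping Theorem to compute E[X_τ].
E[X_τ] = 128

X_n is a martingale and τ is a bounded-mean stopping time (indeed τ is finite a.s. with bounded expectation since the walk is in a bounded region). By the OST, E[X_τ] = E[X_0] = 128. Equivalently: E[X_τ] = 196 · P(hit 196 first) + 0 · P(hit 0 first) = 196 · (128/196) = 128.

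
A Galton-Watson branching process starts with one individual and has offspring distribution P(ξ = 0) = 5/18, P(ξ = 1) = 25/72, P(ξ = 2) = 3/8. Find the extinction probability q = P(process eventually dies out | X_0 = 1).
q = 20/27

The pgf is f(s) = 5/18 + 25/72·s + 3/8·s². The extinction probability q is the smallest fixed point of f in [0, 1]. Setting s = f(s):
  3/8·s² + (25/72 − 1)·s + 5/18 = 0
  3/8·s² − (5/18 + 3/8)·s + 5/18 = 0
which factors as (s − 1)·(3/8·s − 5/18) = 0, giving roots s = 1 and s = (5/18)/(3/8) = 20/27.
Mean offspring μ = 25/72 + 2·3/8 = 79/72 > 1 (supercritical), so q < 1. The extinction probability is the smaller root: q = (5/18)/(3/8) = 20/27.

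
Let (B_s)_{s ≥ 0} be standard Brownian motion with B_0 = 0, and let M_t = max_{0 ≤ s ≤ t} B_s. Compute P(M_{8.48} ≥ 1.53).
P(M_{8.48} ≥ 1.53) = 2·P(B_{8.48} ≥ 1.53) = 2(1 − Φ(1.53/√8.48)) ≈ 0.5993

By the reflection principle for Brownian motion, P(M_t ≥ a) = 2 · P(B_t ≥ a) for a ≥ 0. Since B_t ~ N(0, t), P(B_t ≥ 1.53) = 1 − Φ(1.53/√t) = 1 − Φ(1.53/√8.48) = 1 − Φ(0.5254). So
  P(M_{8.48} ≥ 1.53) = 2(1 − Φ(0.5254)) ≈ 0.5993.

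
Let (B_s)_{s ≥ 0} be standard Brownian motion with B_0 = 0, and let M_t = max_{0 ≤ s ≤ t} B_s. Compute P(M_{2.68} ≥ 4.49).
P(M_{2.68} ≥ 4.49) = 2·P(B_{2.68} ≥ 4.49) = 2(1 − Φ(4.49/√2.68)) ≈ 0.0061

By the reflection principle for Brownian motion, P(M_t ≥ a) = 2 · P(B_t ≥ a) for a ≥ 0. Since B_t ~ N(0, t), P(B_t ≥ 4.49) = 1 − Φ(4.49/√t) = 1 − Φ(4.49/√2.68) = 1 − Φ(2.7427). So
  P(M_{2.68} ≥ 4.49) = 2(1 − Φ(2.7427)) ≈ 0.0061.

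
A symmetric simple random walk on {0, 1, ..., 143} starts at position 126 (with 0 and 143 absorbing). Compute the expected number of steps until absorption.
E[τ | X_0 = 126] = 2142

Let v_k = E[τ | X_0 = k]. Boundary: v_0 = v_143 = 0. Recurrence: v_k = 1 + (v_{k-1} + v_{k+1})/2 for 1 ≤ k ≤ 142. The particular solution to v_k − (v_{k-1} + v_{k+1})/2 = 1 is v_k = −k^2. Adding homogeneous solution A + B k and matching boundaries gives v_k = k (143 − k). Substituting k = 126: v_126 = 126 · 17 = 2142.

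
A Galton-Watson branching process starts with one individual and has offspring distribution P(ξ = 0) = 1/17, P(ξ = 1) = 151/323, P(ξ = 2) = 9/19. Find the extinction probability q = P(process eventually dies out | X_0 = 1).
q = 19/153

The pgf is f(s) = 1/17 + 151/323·s + 9/19·s². The extinction probability q is the smallest fixed point of f in [0, 1]. Setting s = f(s):
  9/19·s² + (151/323 − 1)·s + 1/17 = 0
  9/19·s² − (1/17 + 9/19)·s + 1/17 = 0
which factors as (s − 1)·(9/19·s − 1/17) = 0, giving roots s = 1 and s = (1/17)/(9/19) = 19/153.
Mean offspring μ = 151/323 + 2·9/19 = 457/323 > 1 (supercritical), so q < 1. The extinction probability is the smaller root: q = (1/17)/(9/19) = 19/153.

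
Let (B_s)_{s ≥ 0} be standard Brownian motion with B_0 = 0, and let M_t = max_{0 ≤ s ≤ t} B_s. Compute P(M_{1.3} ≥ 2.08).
P(M_{1.3} ≥ 2.08) = 2·P(B_{1.3} ≥ 2.08) = 2(1 − Φ(2.08/√1.3)) ≈ 0.0681

By the reflection principle for Brownian motion, P(M_t ≥ a) = 2 · P(B_t ≥ a) for a ≥ 0. Since B_t ~ N(0, t), P(B_t ≥ 2.08) = 1 − Φ(2.08/√t) = 1 − Φ(2.08/√1.3) = 1 − Φ(1.8243). So
  P(M_{1.3} ≥ 2.08) = 2(1 − Φ(1.8243)) ≈ 0.0681.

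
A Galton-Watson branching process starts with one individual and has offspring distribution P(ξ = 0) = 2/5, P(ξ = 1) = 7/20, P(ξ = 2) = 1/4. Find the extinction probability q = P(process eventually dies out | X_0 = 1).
q = 1

Mean offspring μ = 0·2/5 + 1·7/20 + 2·1/4 = 17/20 ≤ 1. For μ ≤ 1 with offspring not concentrated at 1, the Galton-Watson process goes extinct almost surely, so q = 1.
(Algebraic check: The pgf is f(s) = 2/5 + 7/20·s + 1/4·s². The extinction probability q is the smallest fixed point of f in [0, 1]. Setting s = f(s):
  1/4·s² + (7/20 − 1)·s + 2/5 = 0
  1/4·s² − (2/5 + 1/4)·s + 2/5 = 0
which factors as (s − 1)·(1/4·s − 2/5) = 0, giving roots s = 1 and s = (2/5)/(1/4) = 8/5. Since 8/5 ≥ 1, the smallest root in [0, 1] is s = 1.)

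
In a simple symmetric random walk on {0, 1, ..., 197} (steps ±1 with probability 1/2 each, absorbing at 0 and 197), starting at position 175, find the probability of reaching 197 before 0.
P(hit 197 before 0) = 175/197

Let u_k = P(hit 197 before 0 | start at k). Then u_0 = 0, u_197 = 1, and u_k = u_{k-1}/2 + u_{k+1}/2 for 1 ≤ k ≤ 196. This harmonic recurrence is solved by u_k = k/197, giving u_175 = 175/197.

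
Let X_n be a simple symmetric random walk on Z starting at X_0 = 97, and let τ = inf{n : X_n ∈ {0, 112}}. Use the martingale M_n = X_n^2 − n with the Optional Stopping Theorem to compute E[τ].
E[τ] = 1455

M_n = X_n^2 − n is a martingale (since E[X_{n+1}^2 | F_n] = X_n^2 + 1). By OST (τ has finite mean in a bounded region), E[M_τ] = E[M_0] = X_0^2 − 0 = 97^2 = 9409. Also E[M_τ] = E[X_τ^2] − E[τ]. The walk exits at 0 or 112, with P(hit 112 first) = 97/112, so E[X_τ^2] = 112^2 · 97/112 + 0 = 10864. Thus E[τ] = E[X_τ^2] − E[M_τ] = 10864 − 9409 = 1455 = 97(112 − 97) = 1455.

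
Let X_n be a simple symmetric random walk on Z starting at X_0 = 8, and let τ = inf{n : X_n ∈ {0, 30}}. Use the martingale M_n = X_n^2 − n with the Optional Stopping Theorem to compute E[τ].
E[τ] = 176

M_n = X_n^2 − n is a martingale (since E[X_{n+1}^2 | F_n] = X_n^2 + 1). By OST (τ has finite mean in a bounded region), E[M_τ] = E[M_0] = X_0^2 − 0 = 8^2 = 64. Also E[M_τ] = E[X_τ^2] − E[τ]. The walk exits at 0 or 30, with P(hit 30 first) = 8/30, so E[X_τ^2] = 30^2 · 8/30 + 0 = 240. Thus E[τ] = E[X_τ^2] − E[M_τ] = 240 − 64 = 176 = 8(30 − 8) = 176.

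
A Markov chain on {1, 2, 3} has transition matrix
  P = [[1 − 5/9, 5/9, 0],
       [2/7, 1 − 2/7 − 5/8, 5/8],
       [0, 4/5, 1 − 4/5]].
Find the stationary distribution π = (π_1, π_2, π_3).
π = (192/857, 1120/2571, 875/2571)

This is a birth-death chain on three states, which satisfies detailed balance: π_1 · P_{12} = π_2 · P_{21} and π_2 · P_{23} = π_3 · P_{32}.
From π_1 · 5/9 = π_2 · 2/7: π_2/π_1 = (5/9)/(2/7) = 35/18.
From π_2 · 5/8 = π_3 · 4/5: π_3/π_2 = (5/8)/(4/5) = 25/32.
Take π_1 proportional to 1; then unnormalized π = (1, 35/18, 875/576). Normalize by dividing by the sum 857/192:
  π = (192/857, 1120/2571, 875/2571).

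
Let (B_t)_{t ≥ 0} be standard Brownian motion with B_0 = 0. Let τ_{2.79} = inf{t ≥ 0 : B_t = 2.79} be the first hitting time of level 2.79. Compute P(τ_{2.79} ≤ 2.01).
P(τ_{2.79} ≤ 2.01) = 2(1 − Φ(2.79/√2.01)) = 2(1 − Φ(1.9679)) ≈ 0.0491

By the reflection principle for standard BM, P(τ_b ≤ t) = 2 · P(B_t ≥ b). Since B_t ~ N(0, t), P(B_t ≥ 2.79) = 1 − Φ(2.79/√t) = 1 − Φ(2.79/√2.01) = 1 − Φ(1.9679) ≈ 0.02454. Doubling: P(τ_{2.79} ≤ 2.01) ≈ 2 · 0.02454 = 0.04908 ≈ 0.0491.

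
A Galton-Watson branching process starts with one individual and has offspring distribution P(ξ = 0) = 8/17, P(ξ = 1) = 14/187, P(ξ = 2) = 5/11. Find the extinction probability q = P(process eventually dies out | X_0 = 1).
q = 1

Mean offspring μ = 0·8/17 + 1·14/187 + 2·5/11 = 184/187 ≤ 1. For μ ≤ 1 with offspring not concentrated at 1, the Galton-Watson process goes extinct almost surely, so q = 1.
(Algebraic check: The pgf is f(s) = 8/17 + 14/187·s + 5/11·s². The extinction probability q is the smallest fixed point of f in [0, 1]. Setting s = f(s):
  5/11·s² + (14/187 − 1)·s + 8/17 = 0
  5/11·s² − (8/17 + 5/11)·s + 8/17 = 0
which factors as (s − 1)·(5/11·s − 8/17) = 0, giving roots s = 1 and s = (8/17)/(5/11) = 88/85. Since 88/85 ≥ 1, the smallest root in [0, 1] is s = 1.)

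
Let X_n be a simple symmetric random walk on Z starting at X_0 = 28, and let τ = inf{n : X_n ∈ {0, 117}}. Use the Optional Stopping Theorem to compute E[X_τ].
E[X_τ] = 28

X_n is a martingale and τ is a bounded-mean stopping time (indeed τ is finite a.s. with bounded expectation since the walk is in a bounded region). By the OST, E[X_τ] = E[X_0] = 28. Equivalently: E[X_τ] = 117 · P(hit 117 first) + 0 · P(hit 0 first) = 117 · (28/117) = 28.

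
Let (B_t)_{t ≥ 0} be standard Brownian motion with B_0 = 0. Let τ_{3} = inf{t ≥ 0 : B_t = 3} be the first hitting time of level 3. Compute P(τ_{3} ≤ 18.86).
P(τ_{3} ≤ 18.86) = 2(1 − Φ(3/√18.86)) = 2(1 − Φ(0.6908)) ≈ 0.4897

By the reflection principle for standard BM, P(τ_b ≤ t) = 2 · P(B_t ≥ b). Since B_t ~ N(0, t), P(B_t ≥ 3) = 1 − Φ(3/√t) = 1 − Φ(3/√18.86) = 1 − Φ(0.6908) ≈ 0.24485. Doubling: P(τ_{3} ≤ 18.86) ≈ 2 · 0.24485 = 0.48970 ≈ 0.4897.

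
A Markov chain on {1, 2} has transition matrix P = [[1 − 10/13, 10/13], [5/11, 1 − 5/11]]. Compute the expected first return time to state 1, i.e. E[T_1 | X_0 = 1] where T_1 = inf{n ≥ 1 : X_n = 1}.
E[T_1 | X_0 = 1] = 1/π_1 = 35/13

For an irreducible recurrent Markov chain with stationary distribution π, E[T_i | X_0 = i] = 1/π_i (Kac's formula). Here π_1 = (5/11)/(10/13 + 5/11) = (5/11)/(175/143) = 13/35, so E[T_1 | X_0 = 1] = 1/π_1 = (10/13 + 5/11)/(5/11) = (175/143)/(5/11) = 35/13.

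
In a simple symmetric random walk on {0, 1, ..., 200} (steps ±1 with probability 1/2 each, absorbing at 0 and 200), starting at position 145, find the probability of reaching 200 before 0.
P(hit 200 before 0) = 145/200 = 29/40

Let u_k = P(hit 200 before 0 | start at k). Then u_0 = 0, u_200 = 1, and u_k = u_{k-1}/2 + u_{k+1}/2 for 1 ≤ k ≤ 199. This harmonic recurrence is solved by u_k = k/200, giving u_145 = 145/200 = 29/40.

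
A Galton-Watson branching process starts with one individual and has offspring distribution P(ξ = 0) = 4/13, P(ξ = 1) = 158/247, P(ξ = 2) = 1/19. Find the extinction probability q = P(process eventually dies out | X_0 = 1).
q = 1

Mean offspring μ = 0·4/13 + 1·158/247 + 2·1/19 = 184/247 ≤ 1. For μ ≤ 1 with offspring not concentrated at 1, the Galton-Watson process goes extinct almost surely, so q = 1.
(Algebraic check: The pgf is f(s) = 4/13 + 158/247·s + 1/19·s². The extinction probability q is the smallest fixed point of f in [0, 1]. Setting s = f(s):
  1/19·s² + (158/247 − 1)·s + 4/13 = 0
  1/19·s² − (4/13 + 1/19)·s + 4/13 = 0
which factors as (s − 1)·(1/19·s − 4/13) = 0, giving roots s = 1 and s = (4/13)/(1/19) = 76/13. Since 76/13 ≥ 1, the smallest root in [0, 1] is s = 1.)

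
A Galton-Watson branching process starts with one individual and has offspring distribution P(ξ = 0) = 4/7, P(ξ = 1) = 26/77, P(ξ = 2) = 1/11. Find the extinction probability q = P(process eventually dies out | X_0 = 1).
q = 1

Mean offspring μ = 0·4/7 + 1·26/77 + 2·1/11 = 40/77 ≤ 1. For μ ≤ 1 with offspring not concentrated at 1, the Galton-Watson process goes extinct almost surely, so q = 1.
(Algebraic check: The pgf is f(s) = 4/7 + 26/77·s + 1/11·s². The extinction probability q is the smallest fixed point of f in [0, 1]. Setting s = f(s):
  1/11·s² + (26/77 − 1)·s + 4/7 = 0
  1/11·s² − (4/7 + 1/11)·s + 4/7 = 0
which factors as (s − 1)·(1/11·s − 4/7) = 0, giving roots s = 1 and s = (4/7)/(1/11) = 44/7. Since 44/7 ≥ 1, the smallest root in [0, 1] is s = 1.)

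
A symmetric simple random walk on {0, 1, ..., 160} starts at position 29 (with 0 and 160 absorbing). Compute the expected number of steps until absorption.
E[τ | X_0 = 29] = 3799

Let v_k = E[τ | X_0 = k]. Boundary: v_0 = v_160 = 0. Recurrence: v_k = 1 + (v_{k-1} + v_{k+1})/2 for 1 ≤ k ≤ 159. The particular solution to v_k − (v_{k-1} + v_{k+1})/2 = 1 is v_k = −k^2. Adding homogeneous solution A + B k and matching boundaries gives v_k = k (160 − k). Substituting k = 29: v_29 = 29 · 131 = 3799.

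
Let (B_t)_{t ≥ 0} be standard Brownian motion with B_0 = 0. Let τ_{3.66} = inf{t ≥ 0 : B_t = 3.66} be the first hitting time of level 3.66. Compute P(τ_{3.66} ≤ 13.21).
P(τ_{3.66} ≤ 13.21) = 2(1 − Φ(3.66/√13.21)) = 2(1 − Φ(1.0070)) ≈ 0.3139

By the reflection principle for standard BM, P(τ_b ≤ t) = 2 · P(B_t ≥ b). Since B_t ~ N(0, t), P(B_t ≥ 3.66) = 1 − Φ(3.66/√t) = 1 − Φ(3.66/√13.21) = 1 − Φ(1.0070) ≈ 0.15697. Doubling: P(τ_{3.66} ≤ 13.21) ≈ 2 · 0.15697 = 0.31394 ≈ 0.3139.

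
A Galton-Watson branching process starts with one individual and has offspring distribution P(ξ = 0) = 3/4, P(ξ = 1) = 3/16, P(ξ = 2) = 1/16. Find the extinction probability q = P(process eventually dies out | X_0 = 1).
q = 1

Mean offspring μ = 0·3/4 + 1·3/16 + 2·1/16 = 5/16 ≤ 1. For μ ≤ 1 with offspring not concentrated at 1, the Galton-Watson process goes extinct almost surely, so q = 1.
(Algebraic check: The pgf is f(s) = 3/4 + 3/16·s + 1/16·s². The extinction probability q is the smallest fixed point of f in [0, 1]. Setting s = f(s):
  1/16·s² + (3/16 − 1)·s + 3/4 = 0
  1/16·s² − (3/4 + 1/16)·s + 3/4 = 0
which factors as (s − 1)·(1/16·s − 3/4) = 0, giving roots s = 1 and s = (3/4)/(1/16) = 12. Since 12 ≥ 1, the smallest root in [0, 1] is s = 1.)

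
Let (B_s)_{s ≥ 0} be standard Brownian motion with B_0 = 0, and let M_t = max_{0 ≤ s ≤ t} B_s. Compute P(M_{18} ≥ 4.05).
P(M_{18} ≥ 4.05) = 2·P(B_{18} ≥ 4.05) = 2(1 − Φ(4.05/√18)) ≈ 0.3398

By the reflection principle for Brownian motion, P(M_t ≥ a) = 2 · P(B_t ≥ a) for a ≥ 0. Since B_t ~ N(0, t), P(B_t ≥ 4.05) = 1 − Φ(4.05/√t) = 1 − Φ(4.05/√18) = 1 − Φ(0.9546). So
  P(M_{18} ≥ 4.05) = 2(1 − Φ(0.9546)) ≈ 0.3398.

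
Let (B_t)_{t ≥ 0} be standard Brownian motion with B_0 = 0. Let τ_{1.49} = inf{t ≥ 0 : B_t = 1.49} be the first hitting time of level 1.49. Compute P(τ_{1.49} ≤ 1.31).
P(τ_{1.49} ≤ 1.31) = 2(1 − Φ(1.49/√1.31)) = 2(1 − Φ(1.3018)) ≈ 0.1930

By the reflection principle for standard BM, P(τ_b ≤ t) = 2 · P(B_t ≥ b). Since B_t ~ N(0, t), P(B_t ≥ 1.49) = 1 − Φ(1.49/√t) = 1 − Φ(1.49/√1.31) = 1 − Φ(1.3018) ≈ 0.09649. Doubling: P(τ_{1.49} ≤ 1.31) ≈ 2 · 0.09649 = 0.19298 ≈ 0.1930.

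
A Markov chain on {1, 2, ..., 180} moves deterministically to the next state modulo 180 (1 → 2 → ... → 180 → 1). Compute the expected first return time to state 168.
E[T_168 | X_0 = 168] = 180

The chain cycles deterministically, so starting at state 168 it returns in exactly 180 steps. Equivalently, the stationary distribution is uniform π_j = 1/180 for every state j, so by Kac's formula E[T_168] = 1/π_168 = 180.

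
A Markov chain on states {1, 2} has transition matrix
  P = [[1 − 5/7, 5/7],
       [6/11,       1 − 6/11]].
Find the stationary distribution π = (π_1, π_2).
π_1 = 42/97, π_2 = 55/97

Solve πP = π with π_1 + π_2 = 1. From πP = π: π_1 · (1 − 5/7) + π_2 · 6/11 = π_1 ⇒ π_2 · 6/11 = π_1 · 5/7 ⇒ π_2/π_1 = (5/7)/(6/11) = 55/42. Together with π_1 + π_2 = 1:
  π_1 = (6/11)/(5/7 + 6/11) = (6/11)/(97/77) = 42/97,
  π_2 = (5/7)/(5/7 + 6/11) = (5/7)/(97/77) = 55/97.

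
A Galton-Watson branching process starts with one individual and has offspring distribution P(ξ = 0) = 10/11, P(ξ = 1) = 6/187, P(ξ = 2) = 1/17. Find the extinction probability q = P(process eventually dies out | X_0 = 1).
q = 1

Mean offspring μ = 0·10/11 + 1·6/187 + 2·1/17 = 28/187 ≤ 1. For μ ≤ 1 with offspring not concentrated at 1, the Galton-Watson process goes extinct almost surely, so q = 1.
(Algebraic check: The pgf is f(s) = 10/11 + 6/187·s + 1/17·s². The extinction probability q is the smallest fixed point of f in [0, 1]. Setting s = f(s):
  1/17·s² + (6/187 − 1)·s + 10/11 = 0
  1/17·s² − (10/11 + 1/17)·s + 10/11 = 0
which factors as (s − 1)·(1/17·s − 10/11) = 0, giving roots s = 1 and s = (10/11)/(1/17) = 170/11. Since 170/11 ≥ 1, the smallest root in [0, 1] is s = 1.)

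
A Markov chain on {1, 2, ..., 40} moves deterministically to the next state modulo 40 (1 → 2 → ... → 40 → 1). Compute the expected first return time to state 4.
E[T_4 | X_0 = 4] = 40

The chain cycles deterministically, so starting at state 4 it returns in exactly 40 steps. Equivalently, the stationary distribution is uniform π_j = 1/40 for every state j, so by Kac's formula E[T_4] = 1/π_4 = 40.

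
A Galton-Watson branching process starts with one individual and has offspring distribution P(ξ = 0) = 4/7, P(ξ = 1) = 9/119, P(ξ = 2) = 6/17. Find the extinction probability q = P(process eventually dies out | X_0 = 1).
q = 1

Mean offspring μ = 0·4/7 + 1·9/119 + 2·6/17 = 93/119 ≤ 1. For μ ≤ 1 with offspring not concentrated at 1, the Galton-Watson process goes extinct almost surely, so q = 1.
(Algebraic check: The pgf is f(s) = 4/7 + 9/119·s + 6/17·s². The extinction probability q is the smallest fixed point of f in [0, 1]. Setting s = f(s):
  6/17·s² + (9/119 − 1)·s + 4/7 = 0
  6/17·s² − (4/7 + 6/17)·s + 4/7 = 0
which factors as (s − 1)·(6/17·s − 4/7) = 0, giving roots s = 1 and s = (4/7)/(6/17) = 34/21. Since 34/21 ≥ 1, the smallest root in [0, 1] is s = 1.)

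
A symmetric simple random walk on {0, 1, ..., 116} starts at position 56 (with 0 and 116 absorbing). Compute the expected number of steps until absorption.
E[τ | X_0 = 56] = 3360

Let v_k = E[τ | X_0 = k]. Boundary: v_0 = v_116 = 0. Recurrence: v_k = 1 + (v_{k-1} + v_{k+1})/2 for 1 ≤ k ≤ 115. The particular solution to v_k − (v_{k-1} + v_{k+1})/2 = 1 is v_k = −k^2. Adding homogeneous solution A + B k and matching boundaries gives v_k = k (116 − k). Substituting k = 56: v_56 = 56 · 60 = 3360.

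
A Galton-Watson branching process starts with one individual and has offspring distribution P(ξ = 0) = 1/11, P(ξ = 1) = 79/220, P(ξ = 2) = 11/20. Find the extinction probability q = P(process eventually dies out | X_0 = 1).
q = 20/121

The pgf is f(s) = 1/11 + 79/220·s + 11/20·s². The extinction probability q is the smallest fixed point of f in [0, 1]. Setting s = f(s):
  11/20·s² + (79/220 − 1)·s + 1/11 = 0
  11/20·s² − (1/11 + 11/20)·s + 1/11 = 0
which factors as (s − 1)·(11/20·s − 1/11) = 0, giving roots s = 1 and s = (1/11)/(11/20) = 20/121.
Mean offspring μ = 79/220 + 2·11/20 = 321/220 > 1 (supercritical), so q < 1. The extinction probability is the smaller root: q = (1/11)/(11/20) = 20/121.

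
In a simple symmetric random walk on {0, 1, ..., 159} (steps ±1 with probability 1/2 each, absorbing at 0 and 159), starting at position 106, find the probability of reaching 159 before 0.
P(hit 159 before 0) = 106/159 = 2/3

Let u_k = P(hit 159 before 0 | start at k). Then u_0 = 0, u_159 = 1, and u_k = u_{k-1}/2 + u_{k+1}/2 for 1 ≤ k ≤ 158. This harmonic recurrence is solved by u_k = k/159, giving u_106 = 106/159 = 2/3.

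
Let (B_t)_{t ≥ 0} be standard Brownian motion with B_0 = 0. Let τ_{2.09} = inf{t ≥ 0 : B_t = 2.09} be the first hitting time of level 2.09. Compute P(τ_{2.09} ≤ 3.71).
P(τ_{2.09} ≤ 3.71) = 2(1 − Φ(2.09/√3.71)) = 2(1 − Φ(1.0851)) ≈ 0.2779

By the reflection principle for standard BM, P(τ_b ≤ t) = 2 · P(B_t ≥ b). Since B_t ~ N(0, t), P(B_t ≥ 2.09) = 1 − Φ(2.09/√t) = 1 − Φ(2.09/√3.71) = 1 − Φ(1.0851) ≈ 0.13894. Doubling: P(τ_{2.09} ≤ 3.71) ≈ 2 · 0.13894 = 0.27788 ≈ 0.2779.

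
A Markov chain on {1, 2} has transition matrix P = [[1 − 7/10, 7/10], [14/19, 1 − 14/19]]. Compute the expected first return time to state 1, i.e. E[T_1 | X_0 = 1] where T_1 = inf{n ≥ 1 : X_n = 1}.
E[T_1 | X_0 = 1] = 1/π_1 = 39/20

For an irreducible recurrent Markov chain with stationary distribution π, E[T_i | X_0 = i] = 1/π_i (Kac's formula). Here π_1 = (14/19)/(7/10 + 14/19) = (14/19)/(273/190) = 20/39, so E[T_1 | X_0 = 1] = 1/π_1 = (7/10 + 14/19)/(14/19) = (273/190)/(14/19) = 39/20.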